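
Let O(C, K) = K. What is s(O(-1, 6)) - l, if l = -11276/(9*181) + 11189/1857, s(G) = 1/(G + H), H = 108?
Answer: 34696363/38317338 ≈ 0.90550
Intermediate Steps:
s(G) = 1/(108 + G) (s(G) = 1/(G + 108) = 1/(108 + G))
l = -904217/1008351 (l = -11276/1629 + 11189*(1/1857) = -11276*1/1629 + 11189/1857 = -11276/1629 + 11189/1857 = -904217/1008351 ≈ -0.89673)
s(O(-1, 6)) - l = 1/(108 + 6) - 1*(-904217/1008351) = 1/114 + 904217/1008351 = 34696363/38317338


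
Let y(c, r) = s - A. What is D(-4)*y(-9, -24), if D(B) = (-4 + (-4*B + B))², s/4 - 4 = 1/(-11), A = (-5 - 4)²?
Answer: -46016/11 ≈ -4183.3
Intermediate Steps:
A = 81 (A = (-9)² = 81)
s = 172/11 (s = 16 + 4/(-11) = 16 + 4*(-1/11) = 16 - 4/11 = 172/11 ≈ 15.636)
D(B) = (-4 - 3*B)²
y(c, r) = -719/11 (y(c, r) = 172/11 - 1*81 = 172/11 - 81 = -719/11)
D(-4)*y(-9, -24) = (4 + 3*(-4))²*(-719/11) = (4 - 12)²*(-719/11) = (-8)²*(-719/11) = 64*(-719/11) = -46016/11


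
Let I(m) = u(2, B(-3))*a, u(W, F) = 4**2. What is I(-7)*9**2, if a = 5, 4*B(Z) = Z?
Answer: 6480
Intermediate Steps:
B(Z) = Z/4
u(W, F) = 16
I(m) = 80 (I(m) = 16*5 = 80)
I(-7)*9**2 = 80*9**2 = 80*81 = 6480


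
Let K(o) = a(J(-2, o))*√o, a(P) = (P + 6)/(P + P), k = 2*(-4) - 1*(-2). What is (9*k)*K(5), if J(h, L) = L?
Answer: -297*√5/5 ≈ -132.82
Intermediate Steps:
k = -6 (k = -8 + 2 = -6)
a(P) = (6 + P)/(2*P) (a(P) = (6 + P)/((2*P)) = (6 + P)*(1/(2*P)) = (6 + P)/(2*P))
K(o) = (6 + o)/(2*√o) (K(o) = ((6 + o)/(2*o))*√o = (6 + o)/(2*√o))
(9*k)*K(5) = (9*(-6))*((6 + 5)/(2*√5)) = -27*√5/5*11 = -297*√5/5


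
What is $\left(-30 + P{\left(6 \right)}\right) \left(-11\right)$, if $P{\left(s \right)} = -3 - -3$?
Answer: $330$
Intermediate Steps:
$P{\left(s \right)} = 0$ ($P{\left(s \right)} = -3 + 3 = 0$)
$\left(-30 + P{\left(6 \right)}\right) \left(-11\right) = \left(-30 + 0\right) \left(-11\right) = \left(-30\right) \left(-11\right) = 330$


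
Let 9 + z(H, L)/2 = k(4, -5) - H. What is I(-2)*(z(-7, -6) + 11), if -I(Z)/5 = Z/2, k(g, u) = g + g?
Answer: 115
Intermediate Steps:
k(g, u) = 2*g
I(Z) = -5*Z/2
z(H, L) = -2 - 2*H (z(H, L) = -18 + 2*(2*4 - H) = -18 + 2*(8 - H) = -18 + (16 - 2*H) = -2 - 2*H)
I(-2)*(z(-7, -6) + 11) = (-5/2*(-2))*((-2 - 2*(-7)) + 11) = 5*((-2 + 14) + 11) = 5*(12 + 11) = 5*23 = 115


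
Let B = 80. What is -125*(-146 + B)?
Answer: 8250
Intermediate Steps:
-125*(-146 + B) = -125*(-146 + 80) = -125*(-66) = 8250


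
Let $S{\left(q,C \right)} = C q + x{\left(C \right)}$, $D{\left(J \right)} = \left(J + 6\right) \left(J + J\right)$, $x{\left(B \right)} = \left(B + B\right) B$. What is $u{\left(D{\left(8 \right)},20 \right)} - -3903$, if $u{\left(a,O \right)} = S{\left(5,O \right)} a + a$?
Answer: $205727$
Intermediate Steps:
$x{\left(B \right)} = 2 B^{2}$ ($x{\left(B \right)} = 2 B B = 2 B^{2}$)
$D{\left(J \right)} = 2 J \left(6 + J\right)$ ($D{\left(J \right)} = \left(6 + J\right) 2 J = 2 J \left(6 + J\right)$)
$S{\left(q,C \right)} = 2 C^{2} + C q$ ($S{\left(q,C \right)} = C q + 2 C^{2} = 2 C^{2} + C q$)
$u{\left(a,O \right)} = a + O a \left(5 + 2 O\right)$ ($u{\left(a,O \right)} = O \left(5 + 2 O\right) a + a = O a \left(5 + 2 O\right) + a = a + O a \left(5 + 2 O\right)$)
$u{\left(D{\left(8 \right)},20 \right)} - -3903 = 2 \cdot 8 \left(6 + 8\right) \left(1 + 2 \cdot 20^{2} + 5 \cdot 20\right) - -3903 = 2 \cdot 8 \cdot 14 \left(1 + 2 \cdot 400 + 100\right) + 3903 = 224 \left(1 + 800 + 100\right) + 3903 = 224 \cdot 901 + 3903 = 201824 + 3903 = 205727$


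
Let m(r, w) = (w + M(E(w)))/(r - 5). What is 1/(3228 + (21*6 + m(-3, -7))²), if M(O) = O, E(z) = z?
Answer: 16/312769 ≈ 5.1156e-5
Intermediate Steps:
m(r, w) = 2*w/(-5 + r) (m(r, w) = (w + w)/(r - 5) = (2*w)/(-5 + r) = 2*w/(-5 + r))
1/(3228 + (21*6 + m(-3, -7))²) = 1/(3228 + (21*6 + 2*(-7)/(-5 - 3))²) = 1/(3228 + (126 + 2*(-7)/(-8))²) = 1/(3228 + (126 + 2*(-7)*(-⅛))²) = 1/(3228 + (126 + 7/4)²) = 1/(3228 + (511/4)²) = 1/(3228 + 261121/16) = 1/(312769/16) = 16/312769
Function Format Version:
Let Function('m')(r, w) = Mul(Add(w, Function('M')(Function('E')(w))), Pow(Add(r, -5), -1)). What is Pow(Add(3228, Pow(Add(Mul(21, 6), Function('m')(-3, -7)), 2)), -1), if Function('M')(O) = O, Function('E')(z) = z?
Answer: Rational(16, 312769) ≈ 5.1156e-5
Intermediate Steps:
Function('m')(r, w) = Mul(2, w, Pow(Add(-5, r), -1)) (Function('m')(r, w) = Mul(Add(w, w), Pow(Add(r, -5), -1)) = Mul(Mul(2, w), Pow(Add(-5, r), -1)) = Mul(2, w, Pow(Add(-5, r), -1)))
Pow(Add(3228, Pow(Add(Mul(21, 6), Function('m')(-3, -7)), 2)), -1) = Pow(Add(3228, Pow(Add(Mul(21, 6), Mul(2, -7, Pow(Add(-5, -3), -1))), 2)), -1) = Pow(Add(3228, Pow(Add(126, Mul(2, -7, Pow(-8, -1))), 2)), -1) = Pow(Add(3228, Pow(Add(126, Mul(2, -7, Rational(-1, 8))), 2)), -1) = Pow(Add(3228, Pow(Add(126, Rational(7, 4)), 2)), -1) = Pow(Add(3228, Pow(Rational(511, 4), 2)), -1) = Pow(Add(3228, Rational(261121, 16)), -1) = Pow(Rational(312769, 16), -1) = Rational(16, 312769)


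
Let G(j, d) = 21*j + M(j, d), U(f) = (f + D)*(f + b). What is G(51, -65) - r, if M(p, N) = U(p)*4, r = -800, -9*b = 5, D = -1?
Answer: 107639/9 ≈ 11960.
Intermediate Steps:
b = -5/9 (b = -⅑*5 = -5/9 ≈ -0.55556)
U(f) = (-1 + f)*(-5/9 + f) (U(f) = (f - 1)*(f - 5/9) = (-1 + f)*(-5/9 + f))
M(p, N) = 20/9 + 4*p² - 56*p/9 (M(p, N) = (5/9 + p² - 14*p/9)*4 = 20/9 + 4*p² - 56*p/9)
G(j, d) = 20/9 + 4*j² + 133*j/9 (G(j, d) = 21*j + (20/9 + 4*j² - 56*j/9) = 20/9 + 4*j² + 133*j/9)
G(51, -65) - r = (20/9 + 4*51² + (133/9)*51) - 1*(-800) = (20/9 + 4*2601 + 2261/3) + 800 = (20/9 + 10404 + 2261/3) + 800 = 100439/9 + 800 = 107639/9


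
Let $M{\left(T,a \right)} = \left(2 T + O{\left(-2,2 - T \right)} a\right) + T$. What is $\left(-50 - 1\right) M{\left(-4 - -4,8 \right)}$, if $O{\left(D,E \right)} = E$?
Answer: $-816$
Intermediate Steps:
$M{\left(T,a \right)} = 3 T + a \left(2 - T\right)$ ($M{\left(T,a \right)} = \left(2 T + \left(2 - T\right) a\right) + T = \left(2 T + a \left(2 - T\right)\right) + T = 3 T + a \left(2 - T\right)$)
$\left(-50 - 1\right) M{\left(-4 - -4,8 \right)} = \left(-50 - 1\right) \left(3 \left(-4 - -4\right) - 8 \left(-2 - 0\right)\right) = - 51 \left(3 \left(-4 + 4\right) - 8 \left(-2 + \left(-4 + 4\right)\right)\right) = - 51 \left(3 \cdot 0 - 8 \left(-2 + 0\right)\right) = - 51 \left(0 - 8 \left(-2\right)\right) = - 51 \left(0 + 16\right) = \left(-51\right) 16 = -816$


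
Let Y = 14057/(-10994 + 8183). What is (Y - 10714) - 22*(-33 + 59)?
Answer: -31739003/2811 ≈ -11291.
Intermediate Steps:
Y = -14057/2811 (Y = 14057/(-2811) = 14057*(-1/2811) = -14057/2811 ≈ -5.0007)
(Y - 10714) - 22*(-33 + 59) = (-14057/2811 - 10714) - 22*(-33 + 59) = -30131111/2811 - 22*26 = -30131111/2811 - 572 = -31739003/2811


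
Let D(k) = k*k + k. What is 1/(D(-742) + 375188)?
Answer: 1/925010 ≈ 1.0811e-6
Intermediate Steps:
D(k) = k + k² (D(k) = k² + k = k + k²)
1/(D(-742) + 375188) = 1/(-742*(1 - 742) + 375188) = 1/(-742*(-741) + 375188) = 1/(549822 + 375188) = 1/925010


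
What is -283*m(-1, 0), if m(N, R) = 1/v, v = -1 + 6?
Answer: -283/5 ≈ -56.600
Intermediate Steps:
v = 5
m(N, R) = 1/5
-283*m(-1, 0) = -283*1/5 = -283/5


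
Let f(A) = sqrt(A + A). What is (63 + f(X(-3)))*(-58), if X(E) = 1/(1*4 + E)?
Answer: -3654 - 58*sqrt(2) ≈ -3736.0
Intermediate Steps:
X(E) = 1/(4 + E)
f(A) = sqrt(2)*sqrt(A) (f(A) = sqrt(2*A) = sqrt(2)*sqrt(A))
(63 + f(X(-3)))*(-58) = (63 + sqrt(2)*sqrt(1/(4 - 3)))*(-58) = (63 + sqrt(2)*sqrt(1/1))*(-58) = (63 + sqrt(2)*sqrt(1))*(-58) = (63 + sqrt(2)*1)*(-58) = (63 + sqrt(2))*(-58) = -3654 - 58*sqrt(2)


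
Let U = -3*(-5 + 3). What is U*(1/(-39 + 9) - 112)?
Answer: -3361/5 ≈ -672.20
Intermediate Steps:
U = 6 (U = -3*(-2) = 6)
U*(1/(-39 + 9) - 112) = 6*(1/(-39 + 9) - 112) = 6*(1/(-30) - 112) = 6*(-1/30 - 112) = 6*(-3361/30) = -3361/5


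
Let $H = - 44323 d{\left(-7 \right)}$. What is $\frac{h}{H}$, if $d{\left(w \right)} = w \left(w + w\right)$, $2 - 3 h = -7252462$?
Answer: $- \frac{1208744}{2171827} \approx -0.55656$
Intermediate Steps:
$h = 2417488$ ($h = \frac{2}{3} - - \frac{7252462}{3} = \frac{2}{3} + \frac{7252462}{3} = 2417488$)
$d{\left(w \right)} = 2 w^{2}$ ($d{\left(w \right)} = w 2 w = 2 w^{2}$)
$H = -4343654$ ($H = - 44323 \cdot 2 \left(-7\right)^{2} = - 44323 \cdot 2 \cdot 49 = \left(-44323\right) 98 = -4343654$)
$\frac{h}{H} = \frac{2417488}{-4343654} = 2417488 \left(- \frac{1}{4343654}\right) = - \frac{1208744}{2171827}$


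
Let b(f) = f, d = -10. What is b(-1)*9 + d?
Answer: -19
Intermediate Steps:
b(-1)*9 + d = -1*9 - 10 = -9 - 10 = -19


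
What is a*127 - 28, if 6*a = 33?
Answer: 1341/2 ≈ 670.50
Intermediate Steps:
a = 11/2 (a = (⅙)*33 = 11/2 ≈ 5.5000)
a*127 - 28 = (11/2)*127 - 28 = 1397/2 - 28 = 1341/2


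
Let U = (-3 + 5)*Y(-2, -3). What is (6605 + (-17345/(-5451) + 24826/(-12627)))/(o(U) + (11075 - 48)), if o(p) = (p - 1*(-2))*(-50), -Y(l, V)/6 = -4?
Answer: 6589918346/8505963891 ≈ 0.77474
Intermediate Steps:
Y(l, V) = 24 (Y(l, V) = -6*(-4) = 24)
U = 48 (U = (-3 + 5)*24 = 2*24 = 48)
o(p) = -100 - 50*p (o(p) = (p + 2)*(-50) = (2 + p)*(-50) = -100 - 50*p)
(6605 + (-17345/(-5451) + 24826/(-12627)))/(o(U) + (11075 - 48)) = (6605 + (-17345/(-5451) + 24826/(-12627)))/((-100 - 50*48) + (11075 - 48)) = (6605 + (-17345*(-1/5451) + 24826*(-1/12627)))/((-100 - 2400) + 11027) = (6605 + (17345/5451 - 24826/12627))/(-2500 + 11027) = (6605 + 1212881/997533)/8527 = (6589918346/997533)*(1/8527) = 6589918346/8505963891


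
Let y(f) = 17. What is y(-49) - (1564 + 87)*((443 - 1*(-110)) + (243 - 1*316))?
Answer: -792463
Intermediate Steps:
y(-49) - (1564 + 87)*((443 - 1*(-110)) + (243 - 1*316)) = 17 - (1564 + 87)*((443 - 1*(-110)) + (243 - 1*316)) = 17 - 1651*((443 + 110) + (243 - 316)) = 17 - 1651*(553 - 73) = 17 - 1651*480 = 17 - 1*792480 = 17 - 792480 = -792463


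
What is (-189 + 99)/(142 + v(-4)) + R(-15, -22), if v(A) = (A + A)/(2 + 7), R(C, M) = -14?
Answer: -1859/127 ≈ -14.638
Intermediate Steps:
v(A) = 2*A/9 (v(A) = (2*A)/9 = (2*A)*(⅑) = 2*A/9)
(-189 + 99)/(142 + v(-4)) + R(-15, -22) = (-189 + 99)/(142 + (2/9)*(-4)) - 14 = -90/(142 - 8/9) - 14 = -90/1270/9 - 14 = -90*9/1270 - 14 = -81/127 - 14 = -1859/127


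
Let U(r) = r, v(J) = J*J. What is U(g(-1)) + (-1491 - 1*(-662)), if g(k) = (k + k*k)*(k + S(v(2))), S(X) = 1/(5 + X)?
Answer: -829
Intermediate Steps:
v(J) = J**2
g(k) = (1/9 + k)*(k + k**2) (g(k) = (k + k*k)*(k + 1/(5 + 2**2)) = (k + k**2)*(k + 1/(5 + 4)) = (k + k**2)*(k + 1/9) = (k + k**2)*(1/9 + k) = (1/9 + k)*(k + k**2))
U(g(-1)) + (-1491 - 1*(-662)) = (1/9)*(-1)*(1 + 9*(-1)**2 + 10*(-1)) + (-1491 - 1*(-662)) = (1/9)*(-1)*(1 + 9*1 - 10) + (-1491 + 662) = (1/9)*(-1)*(1 + 9 - 10) - 829 = (1/9)*(-1)*0 - 829 = 0 - 829 = -829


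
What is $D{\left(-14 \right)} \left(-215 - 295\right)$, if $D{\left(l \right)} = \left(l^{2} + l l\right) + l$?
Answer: $-192780$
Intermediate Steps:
$D{\left(l \right)} = l + 2 l^{2}$ ($D{\left(l \right)} = \left(l^{2} + l^{2}\right) + l = 2 l^{2} + l = l + 2 l^{2}$)
$D{\left(-14 \right)} \left(-215 - 295\right) = - 14 \left(1 + 2 \left(-14\right)\right) \left(-215 - 295\right) = - 14 \left(1 - 28\right) \left(-510\right) = \left(-14\right) \left(-27\right) \left(-510\right) = 378 \left(-510\right) = -192780$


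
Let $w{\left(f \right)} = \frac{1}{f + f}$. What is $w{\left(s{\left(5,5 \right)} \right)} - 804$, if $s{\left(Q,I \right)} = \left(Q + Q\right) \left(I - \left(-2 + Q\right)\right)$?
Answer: $- \frac{32159}{40} \approx -803.97$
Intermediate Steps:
$s{\left(Q,I \right)} = 2 Q \left(2 + I - Q\right)$
$w{\left(f \right)} = \frac{1}{2 f}$
$w{\left(s{\left(5,5 \right)} \right)} - 804 = \frac{1}{2 \cdot 2 \cdot 5 \left(2 + 5 - 5\right)} - 804 = \frac{1}{2 \cdot 2 \cdot 5 \cdot 2} - 804 = \frac{1}{2 \cdot 20} - 804 = \frac{1}{2} \cdot \frac{1}{20} - 804 = \frac{1}{40} - 804 = - \frac{32159}{40}$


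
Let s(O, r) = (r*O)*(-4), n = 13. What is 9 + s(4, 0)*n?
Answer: 9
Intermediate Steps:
s(O, r) = -4*O*r (s(O, r) = (O*r)*(-4) = -4*O*r)
9 + s(4, 0)*n = 9 - 4*4*0*13 = 9 + 0*13 = 9 + 0 = 9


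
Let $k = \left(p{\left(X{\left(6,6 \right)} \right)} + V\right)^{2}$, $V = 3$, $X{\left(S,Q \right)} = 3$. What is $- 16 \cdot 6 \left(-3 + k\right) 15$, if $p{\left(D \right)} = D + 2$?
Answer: $-87840$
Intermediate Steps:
$p{\left(D \right)} = 2 + D$
$k = 64$ ($k = \left(\left(2 + 3\right) + 3\right)^{2} = \left(5 + 3\right)^{2} = 8^{2} = 64$)
$- 16 \cdot 6 \left(-3 + k\right) 15 = - 16 \cdot 6 \left(-3 + 64\right) 15 = - 16 \cdot 6 \cdot 61 \cdot 15 = \left(-16\right) 366 \cdot 15 = \left(-5856\right) 15 = -87840$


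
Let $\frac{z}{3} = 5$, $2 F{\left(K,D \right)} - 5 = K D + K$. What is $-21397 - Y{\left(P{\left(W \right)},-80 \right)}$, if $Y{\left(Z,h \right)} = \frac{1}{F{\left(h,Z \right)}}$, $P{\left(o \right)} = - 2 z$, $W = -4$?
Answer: $- \frac{49748027}{2325} \approx -21397.0$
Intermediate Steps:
$F{\left(K,D \right)} = \frac{5}{2} + \frac{K}{2} + \frac{D K}{2}$ ($F{\left(K,D \right)} = \frac{5}{2} + \frac{K D + K}{2} = \frac{5}{2} + \frac{D K + K}{2} = \frac{5}{2} + \frac{K + D K}{2} = \frac{5}{2} + \left(\frac{K}{2} + \frac{D K}{2}\right) = \frac{5}{2} + \frac{K}{2} + \frac{D K}{2}$)
$z = 15$ ($z = 3 \cdot 5 = 15$)
$P{\left(o \right)} = -30$ ($P{\left(o \right)} = \left(-2\right) 15 = -30$)
$Y{\left(Z,h \right)} = \frac{1}{\frac{5}{2} + \frac{h}{2} + \frac{Z h}{2}}$
$-21397 - Y{\left(P{\left(W \right)},-80 \right)} = -21397 - \frac{2}{5 - 80 - -2400} = -21397 - \frac{2}{5 - 80 + 2400} = -21397 - \frac{2}{2325} = - \frac{49748027}{2325}$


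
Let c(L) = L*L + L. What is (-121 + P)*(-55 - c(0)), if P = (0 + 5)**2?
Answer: 5280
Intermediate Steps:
P = 25 (P = 5**2 = 25)
c(L) = L + L**2 (c(L) = L**2 + L = L + L**2)
(-121 + P)*(-55 - c(0)) = (-121 + 25)*(-55 - 0*(1 + 0)) = -96*(-55 - 0) = -96*(-55 - 1*0) = -96*(-55 + 0) = -96*(-55) = 5280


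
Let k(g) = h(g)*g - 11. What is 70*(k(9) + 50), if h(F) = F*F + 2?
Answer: 55020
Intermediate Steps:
h(F) = 2 + F² (h(F) = F² + 2 = 2 + F²)
k(g) = -11 + g*(2 + g²) (k(g) = (2 + g²)*g - 11 = g*(2 + g²) - 11 = -11 + g*(2 + g²))
70*(k(9) + 50) = 70*((-11 + 9*(2 + 9²)) + 50) = 70*((-11 + 9*(2 + 81)) + 50) = 70*((-11 + 9*83) + 50) = 70*((-11 + 747) + 50) = 70*(736 + 50) = 70*786 = 55020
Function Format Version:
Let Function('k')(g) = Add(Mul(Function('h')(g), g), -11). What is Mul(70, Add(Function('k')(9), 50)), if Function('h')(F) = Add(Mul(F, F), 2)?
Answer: 55020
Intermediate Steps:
Function('h')(F) = Add(2, Pow(F, 2)) (Function('h')(F) = Add(Pow(F, 2), 2) = Add(2, Pow(F, 2)))
Function('k')(g) = Add(-11, Mul(g, Add(2, Pow(g, 2)))) (Function('k')(g) = Add(Mul(Add(2, Pow(g, 2)), g), -11) = Add(Mul(g, Add(2, Pow(g, 2))), -11) = Add(-11, Mul(g, Add(2, Pow(g, 2)))))
Mul(70, Add(Function('k')(9), 50)) = Mul(70, Add(Add(-11, Mul(9, Add(2, Pow(9, 2)))), 50)) = Mul(70, Add(Add(-11, Mul(9, Add(2, 81))), 50)) = Mul(70, Add(Add(-11, Mul(9, 83)), 50)) = Mul(70, Add(Add(-11, 747), 50)) = Mul(70, Add(736, 50)) = Mul(70, 786) = 55020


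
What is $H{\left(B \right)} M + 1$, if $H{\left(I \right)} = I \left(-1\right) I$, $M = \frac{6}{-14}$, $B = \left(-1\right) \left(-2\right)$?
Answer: $\frac{19}{7} \approx 2.7143$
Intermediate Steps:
$B = 2$
$M = - \frac{3}{7}$ ($M = 6 \left(- \frac{1}{14}\right) = - \frac{3}{7} \approx -0.42857$)
$H{\left(I \right)} = - I^{2}$ ($H{\left(I \right)} = - I I = - I^{2}$)
$H{\left(B \right)} M + 1 = - 2^{2} \left(- \frac{3}{7}\right) + 1 = \left(-1\right) 4 \left(- \frac{3}{7}\right) + 1 = \left(-4\right) \left(- \frac{3}{7}\right) + 1 = \frac{12}{7} + 1 = \frac{19}{7}$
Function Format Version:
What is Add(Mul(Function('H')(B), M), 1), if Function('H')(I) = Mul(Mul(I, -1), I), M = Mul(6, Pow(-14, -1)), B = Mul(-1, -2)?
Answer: Rational(19, 7) ≈ 2.7143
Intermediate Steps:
B = 2
M = Rational(-3, 7) (M = Mul(6, Rational(-1, 14)) = Rational(-3, 7) ≈ -0.42857)
Function('H')(I) = Mul(-1, Pow(I, 2)) (Function('H')(I) = Mul(Mul(-1, I), I) = Mul(-1, Pow(I, 2)))
Add(Mul(Function('H')(B), M), 1) = Add(Mul(Mul(-1, Pow(2, 2)), Rational(-3, 7)), 1) = Add(Mul(Mul(-1, 4), Rational(-3, 7)), 1) = Add(Mul(-4, Rational(-3, 7)), 1) = Add(Rational(12, 7), 1) = Rational(19, 7)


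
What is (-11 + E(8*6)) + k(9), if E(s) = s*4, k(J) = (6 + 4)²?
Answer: 281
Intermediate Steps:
k(J) = 100 (k(J) = 10² = 100)
E(s) = 4*s
(-11 + E(8*6)) + k(9) = (-11 + 4*(8*6)) + 100 = (-11 + 4*48) + 100 = (-11 + 192) + 100 = 181 + 100 = 281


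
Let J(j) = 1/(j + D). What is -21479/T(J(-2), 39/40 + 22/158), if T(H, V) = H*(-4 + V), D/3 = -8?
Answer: -1764714640/9119 ≈ -1.9352e+5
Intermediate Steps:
D = -24 (D = 3*(-8) = -24)
J(j) = 1/(-24 + j) (J(j) = 1/(j - 24) = 1/(-24 + j))
-21479/T(J(-2), 39/40 + 22/158) = -21479*(-24 - 2)/(-4 + (39/40 + 22/158)) = -21479*(-26/(-4 + (39*(1/40) + 22*(1/158)))) = -21479*(-26/(-4 + (39/40 + 11/79))) = -21479*(-26/(-4 + 3521/3160)) = -21479/((-1/26*(-9119/3160))) = -21479/9119/82160 = -21479*82160/9119 = -1764714640/9119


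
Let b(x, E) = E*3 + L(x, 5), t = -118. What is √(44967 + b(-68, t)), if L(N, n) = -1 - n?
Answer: √44607 ≈ 211.20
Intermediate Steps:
b(x, E) = -6 + 3*E (b(x, E) = E*3 + (-1 - 1*5) = 3*E + (-1 - 5) = 3*E - 6 = -6 + 3*E)
√(44967 + b(-68, t)) = √(44967 + (-6 + 3*(-118))) = √(44967 + (-6 - 354)) = √(44967 - 360) = √44607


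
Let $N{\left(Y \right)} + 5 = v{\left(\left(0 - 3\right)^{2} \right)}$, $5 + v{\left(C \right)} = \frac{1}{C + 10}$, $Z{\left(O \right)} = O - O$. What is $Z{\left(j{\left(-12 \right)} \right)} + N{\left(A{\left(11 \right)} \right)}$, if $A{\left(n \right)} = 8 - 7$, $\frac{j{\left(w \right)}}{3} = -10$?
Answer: $- \frac{189}{19} \approx -9.9474$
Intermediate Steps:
$j{\left(w \right)} = -30$ ($j{\left(w \right)} = 3 \left(-10\right) = -30$)
$A{\left(n \right)} = 1$ ($A{\left(n \right)} = 8 - 7 = 1$)
$Z{\left(O \right)} = 0$
$v{\left(C \right)} = -5 + \frac{1}{10 + C}$ ($v{\left(C \right)} = -5 + \frac{1}{C + 10} = -5 + \frac{1}{10 + C}$)
$N{\left(Y \right)} = - \frac{189}{19}$ ($N{\left(Y \right)} = -5 + \frac{-49 - 5 \left(0 - 3\right)^{2}}{10 + \left(0 - 3\right)^{2}} = -5 + \frac{-49 - 5 \left(-3\right)^{2}}{10 + \left(-3\right)^{2}} = -5 + \frac{-49 - 45}{10 + 9} = -5 + \frac{-49 - 45}{19} = -5 + \frac{1}{19} \left(-94\right) = -5 - \frac{94}{19} = - \frac{189}{19}$)
$Z{\left(j{\left(-12 \right)} \right)} + N{\left(A{\left(11 \right)} \right)} = 0 - \frac{189}{19} = - \frac{189}{19}$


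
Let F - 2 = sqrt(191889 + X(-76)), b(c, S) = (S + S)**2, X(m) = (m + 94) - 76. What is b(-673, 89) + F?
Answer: 31686 + sqrt(191831) ≈ 32124.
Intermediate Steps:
X(m) = 18 + m (X(m) = (94 + m) - 76 = 18 + m)
b(c, S) = 4*S**2 (b(c, S) = (2*S)**2 = 4*S**2)
F = 2 + sqrt(191831) (F = 2 + sqrt(191889 + (18 - 76)) = 2 + sqrt(191889 - 58) = 2 + sqrt(191831) ≈ 439.99)
b(-673, 89) + F = 4*89**2 + (2 + sqrt(191831)) = 4*7921 + (2 + sqrt(191831)) = 31684 + (2 + sqrt(191831)) = 31686 + sqrt(191831)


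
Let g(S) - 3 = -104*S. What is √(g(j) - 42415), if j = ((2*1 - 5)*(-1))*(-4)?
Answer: 2*I*√10291 ≈ 202.89*I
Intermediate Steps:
j = -12 (j = ((2 - 5)*(-1))*(-4) = -3*(-1)*(-4) = 3*(-4) = -12)
g(S) = 3 - 104*S
√(g(j) - 42415) = √((3 - 104*(-12)) - 42415) = √((3 + 1248) - 42415) = √(1251 - 42415) = √(-41164) = 2*I*√10291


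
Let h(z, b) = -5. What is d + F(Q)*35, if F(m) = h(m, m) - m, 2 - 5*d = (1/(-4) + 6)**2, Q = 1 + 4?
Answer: -28497/80 ≈ -356.21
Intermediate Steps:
Q = 5
d = -497/80 (d = 2/5 - (1/(-4) + 6)**2/5 = 2/5 - (-1/4 + 6)**2/5 = 2/5 - (23/4)**2/5 = 2/5 - 1/5*529/16 = 2/5 - 529/80 = -497/80 ≈ -6.2125)
F(m) = -5 - m
d + F(Q)*35 = -497/80 + (-5 - 1*5)*35 = -497/80 + (-5 - 5)*35 = -497/80 - 10*35 = -497/80 - 350 = -28497/80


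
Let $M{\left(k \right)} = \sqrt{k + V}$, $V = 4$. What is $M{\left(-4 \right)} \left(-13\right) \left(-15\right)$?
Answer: $0$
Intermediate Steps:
$M{\left(k \right)} = \sqrt{4 + k}$ ($M{\left(k \right)} = \sqrt{k + 4} = \sqrt{4 + k}$)
$M{\left(-4 \right)} \left(-13\right) \left(-15\right) = \sqrt{4 - 4} \left(-13\right) \left(-15\right) = \sqrt{0} \left(-13\right) \left(-15\right) = 0 \left(-13\right) \left(-15\right) = 0 \left(-15\right) = 0$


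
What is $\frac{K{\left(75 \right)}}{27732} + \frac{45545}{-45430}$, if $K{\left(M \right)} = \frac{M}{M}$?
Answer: $- \frac{126300851}{125986476} \approx -1.0025$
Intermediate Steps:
$K{\left(M \right)} = 1$
$\frac{K{\left(75 \right)}}{27732} + \frac{45545}{-45430} = 1 \cdot \frac{1}{27732} + \frac{45545}{-45430} = 1 \cdot \frac{1}{27732} + 45545 \left(- \frac{1}{45430}\right) = \frac{1}{27732} - \frac{9109}{9086} = - \frac{126300851}{125986476}$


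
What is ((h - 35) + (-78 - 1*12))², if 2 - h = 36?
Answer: 25281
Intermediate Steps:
h = -34 (h = 2 - 1*36 = 2 - 36 = -34)
((h - 35) + (-78 - 1*12))² = ((-34 - 35) + (-78 - 1*12))² = (-69 + (-78 - 12))² = (-69 - 90)² = (-159)² = 25281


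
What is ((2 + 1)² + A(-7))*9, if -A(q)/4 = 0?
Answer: 81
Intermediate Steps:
A(q) = 0 (A(q) = -4*0 = 0)
((2 + 1)² + A(-7))*9 = ((2 + 1)² + 0)*9 = (3² + 0)*9 = (9 + 0)*9 = 9*9 = 81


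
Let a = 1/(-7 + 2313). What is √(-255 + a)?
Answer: I*√1355994874/2306 ≈ 15.969*I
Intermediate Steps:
a = 1/2306 ≈ 0.00043365
√(-255 + a) = √(-255 + 1/2306) = √(-588029/2306) = I*√1355994874/2306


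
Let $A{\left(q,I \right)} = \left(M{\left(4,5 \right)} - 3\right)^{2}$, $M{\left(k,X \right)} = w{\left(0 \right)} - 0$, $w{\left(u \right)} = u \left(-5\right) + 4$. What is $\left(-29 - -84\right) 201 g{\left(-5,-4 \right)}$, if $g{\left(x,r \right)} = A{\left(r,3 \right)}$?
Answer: $11055$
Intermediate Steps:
$w{\left(u \right)} = 4 - 5 u$ ($w{\left(u \right)} = - 5 u + 4 = 4 - 5 u$)
$M{\left(k,X \right)} = 4$ ($M{\left(k,X \right)} = \left(4 - 0\right) - 0 = \left(4 + 0\right) + 0 = 4 + 0 = 4$)
$A{\left(q,I \right)} = 1$ ($A{\left(q,I \right)} = \left(4 - 3\right)^{2} = 1^{2} = 1$)
$g{\left(x,r \right)} = 1$
$\left(-29 - -84\right) 201 g{\left(-5,-4 \right)} = \left(-29 - -84\right) 201 \cdot 1 = \left(-29 + 84\right) 201 \cdot 1 = 55 \cdot 201 \cdot 1 = 11055 \cdot 1 = 11055$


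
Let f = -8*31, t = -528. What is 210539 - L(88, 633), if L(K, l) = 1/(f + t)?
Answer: 163378265/776 ≈ 2.1054e+5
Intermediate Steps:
f = -248
L(K, l) = -1/776 (L(K, l) = 1/(-248 - 528) = 1/(-776) = -1/776)
210539 - L(88, 633) = 210539 - 1*(-1/776) = 210539 + 1/776 = 163378265/776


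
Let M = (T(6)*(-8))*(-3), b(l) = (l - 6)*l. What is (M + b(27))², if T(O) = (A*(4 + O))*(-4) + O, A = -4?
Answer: 20711601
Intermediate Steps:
b(l) = l*(-6 + l) (b(l) = (-6 + l)*l = l*(-6 + l))
T(O) = 64 + 17*O (T(O) = -4*(4 + O)*(-4) + O = (-16 - 4*O)*(-4) + O = (64 + 16*O) + O = 64 + 17*O)
M = 3984 (M = ((64 + 17*6)*(-8))*(-3) = ((64 + 102)*(-8))*(-3) = (166*(-8))*(-3) = -1328*(-3) = 3984)
(M + b(27))² = (3984 + 27*(-6 + 27))² = (3984 + 27*21)² = (3984 + 567)² = 4551² = 20711601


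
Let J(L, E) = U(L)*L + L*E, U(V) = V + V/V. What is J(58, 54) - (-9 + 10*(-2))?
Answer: 6583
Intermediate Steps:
U(V) = 1 + V (U(V) = V + 1 = 1 + V)
J(L, E) = E*L + L*(1 + L) (J(L, E) = (1 + L)*L + L*E = L*(1 + L) + E*L = E*L + L*(1 + L))
J(58, 54) - (-9 + 10*(-2)) = 58*(1 + 54 + 58) - (-9 + 10*(-2)) = 58*113 - (-9 - 20) = 6554 - 1*(-29) = 6554 + 29 = 6583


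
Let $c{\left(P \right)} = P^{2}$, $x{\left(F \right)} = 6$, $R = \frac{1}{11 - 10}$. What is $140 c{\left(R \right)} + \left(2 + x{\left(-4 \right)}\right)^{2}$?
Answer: $204$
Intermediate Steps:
$R = 1$ ($R = 1^{-1} = 1$)
$140 c{\left(R \right)} + \left(2 + x{\left(-4 \right)}\right)^{2} = 140 \cdot 1^{2} + \left(2 + 6\right)^{2} = 140 \cdot 1 + 8^{2} = 140 + 64 = 204$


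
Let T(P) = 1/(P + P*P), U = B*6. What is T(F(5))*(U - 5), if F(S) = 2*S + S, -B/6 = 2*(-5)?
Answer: 71/48 ≈ 1.4792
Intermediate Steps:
B = 60 (B = -12*(-5) = -6*(-10) = 60)
F(S) = 3*S
U = 360 (U = 60*6 = 360)
T(P) = 1/(P + P²)
T(F(5))*(U - 5) = (1/(((3*5))*(1 + 3*5)))*(360 - 5) = (1/(15*(1 + 15)))*355 = ((1/15)/16)*355 = ((1/15)*(1/16))*355 = (1/240)*355 = 71/48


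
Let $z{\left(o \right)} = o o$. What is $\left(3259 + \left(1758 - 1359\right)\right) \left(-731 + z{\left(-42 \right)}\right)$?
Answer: $3778714$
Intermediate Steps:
$z{\left(o \right)} = o^{2}$
$\left(3259 + \left(1758 - 1359\right)\right) \left(-731 + z{\left(-42 \right)}\right) = \left(3259 + \left(1758 - 1359\right)\right) \left(-731 + \left(-42\right)^{2}\right) = \left(3259 + \left(1758 - 1359\right)\right) \left(-731 + 1764\right) = \left(3259 + 399\right) 1033 = 3658 \cdot 1033 = 3778714$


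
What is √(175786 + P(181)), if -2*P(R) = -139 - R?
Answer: √175946 ≈ 419.46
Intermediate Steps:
P(R) = 139/2 + R/2 (P(R) = -(-139 - R)/2 = 139/2 + R/2)
√(175786 + P(181)) = √(175786 + (139/2 + (½)*181)) = √(175786 + (139/2 + 181/2)) = √(175786 + 160) = √175946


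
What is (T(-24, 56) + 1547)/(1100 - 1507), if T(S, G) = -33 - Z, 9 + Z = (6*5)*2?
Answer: -133/37 ≈ -3.5946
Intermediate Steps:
Z = 51 (Z = -9 + (6*5)*2 = -9 + 30*2 = -9 + 60 = 51)
T(S, G) = -84 (T(S, G) = -33 - 1*51 = -33 - 51 = -84)
(T(-24, 56) + 1547)/(1100 - 1507) = (-84 + 1547)/(1100 - 1507) = 1463/(-407) = 1463*(-1/407) = -133/37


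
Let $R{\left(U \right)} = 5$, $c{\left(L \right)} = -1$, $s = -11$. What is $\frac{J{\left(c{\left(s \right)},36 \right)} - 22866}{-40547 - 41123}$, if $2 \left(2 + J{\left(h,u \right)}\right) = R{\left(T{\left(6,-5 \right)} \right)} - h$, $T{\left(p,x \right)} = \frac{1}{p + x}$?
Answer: $\frac{4573}{16334} \approx 0.27997$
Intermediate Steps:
$J{\left(h,u \right)} = \frac{1}{2} - \frac{h}{2}$ ($J{\left(h,u \right)} = -2 + \frac{5 - h}{2} = -2 - \left(- \frac{5}{2} + \frac{h}{2}\right) = \frac{1}{2} - \frac{h}{2}$)
$\frac{J{\left(c{\left(s \right)},36 \right)} - 22866}{-40547 - 41123} = \frac{\left(\frac{1}{2} - - \frac{1}{2}\right) - 22866}{-40547 - 41123} = \frac{\left(\frac{1}{2} + \frac{1}{2}\right) - 22866}{-81670} = \left(1 - 22866\right) \left(- \frac{1}{81670}\right) = \left(-22865\right) \left(- \frac{1}{81670}\right) = \frac{4573}{16334}$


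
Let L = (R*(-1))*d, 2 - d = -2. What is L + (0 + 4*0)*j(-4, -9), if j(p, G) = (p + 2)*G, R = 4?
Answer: -16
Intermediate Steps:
d = 4 (d = 2 - 1*(-2) = 2 + 2 = 4)
L = -16 (L = (4*(-1))*4 = -4*4 = -16)
j(p, G) = G*(2 + p) (j(p, G) = (2 + p)*G = G*(2 + p))
L + (0 + 4*0)*j(-4, -9) = -16 + (0 + 4*0)*(-9*(2 - 4)) = -16 + (0 + 0)*(-9*(-2)) = -16 + 0*18 = -16 + 0 = -16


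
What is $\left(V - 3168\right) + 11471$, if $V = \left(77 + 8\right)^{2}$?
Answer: $15528$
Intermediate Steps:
$V = 7225$ ($V = 85^{2} = 7225$)
$\left(V - 3168\right) + 11471 = \left(7225 - 3168\right) + 11471 = 4057 + 11471 = 15528$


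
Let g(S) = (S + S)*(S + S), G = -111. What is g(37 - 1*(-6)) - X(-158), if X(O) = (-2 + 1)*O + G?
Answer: 7349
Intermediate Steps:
g(S) = 4*S² (g(S) = (2*S)*(2*S) = 4*S²)
X(O) = -111 - O (X(O) = (-2 + 1)*O - 111 = -O - 111 = -111 - O)
g(37 - 1*(-6)) - X(-158) = 4*(37 - 1*(-6))² - (-111 - 1*(-158)) = 4*(37 + 6)² - (-111 + 158) = 4*43² - 1*47 = 4*1849 - 47 = 7396 - 47 = 7349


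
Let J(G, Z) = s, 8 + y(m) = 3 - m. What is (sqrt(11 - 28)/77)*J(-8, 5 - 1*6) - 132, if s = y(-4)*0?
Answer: -132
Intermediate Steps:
y(m) = -5 - m (y(m) = -8 + (3 - m) = -5 - m)
s = 0 (s = (-5 - 1*(-4))*0 = (-5 + 4)*0 = -1*0 = 0)
J(G, Z) = 0
(sqrt(11 - 28)/77)*J(-8, 5 - 1*6) - 132 = (sqrt(11 - 28)/77)*0 - 132 = (sqrt(-17)*(1/77))*0 - 132 = ((I*sqrt(17))*(1/77))*0 - 132 = (I*sqrt(17)/77)*0 - 132 = 0 - 132 = -132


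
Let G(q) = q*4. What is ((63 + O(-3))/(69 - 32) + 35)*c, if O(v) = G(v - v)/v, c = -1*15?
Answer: -20370/37 ≈ -550.54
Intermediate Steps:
c = -15
G(q) = 4*q
O(v) = 0 (O(v) = (4*(v - v))/v = (4*0)/v = 0/v = 0)
((63 + O(-3))/(69 - 32) + 35)*c = ((63 + 0)/(69 - 32) + 35)*(-15) = (63/37 + 35)*(-15) = (1358/37)*(-15) = -20370/37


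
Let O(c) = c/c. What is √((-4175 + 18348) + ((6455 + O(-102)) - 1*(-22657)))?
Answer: √43286 ≈ 208.05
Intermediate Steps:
O(c) = 1
√((-4175 + 18348) + ((6455 + O(-102)) - 1*(-22657))) = √((-4175 + 18348) + ((6455 + 1) - 1*(-22657))) = √(14173 + (6456 + 22657)) = √(14173 + 29113) = √43286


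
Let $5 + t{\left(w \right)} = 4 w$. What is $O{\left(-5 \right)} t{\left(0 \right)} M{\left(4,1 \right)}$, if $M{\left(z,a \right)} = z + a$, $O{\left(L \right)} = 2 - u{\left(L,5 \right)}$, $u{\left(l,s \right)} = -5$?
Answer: $-175$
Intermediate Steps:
$t{\left(w \right)} = -5 + 4 w$
$O{\left(L \right)} = 7$ ($O{\left(L \right)} = 2 - -5 = 2 + 5 = 7$)
$M{\left(z,a \right)} = a + z$
$O{\left(-5 \right)} t{\left(0 \right)} M{\left(4,1 \right)} = 7 \left(-5 + 4 \cdot 0\right) \left(1 + 4\right) = 7 \left(-5 + 0\right) 5 = 7 \left(-5\right) 5 = \left(-35\right) 5 = -175$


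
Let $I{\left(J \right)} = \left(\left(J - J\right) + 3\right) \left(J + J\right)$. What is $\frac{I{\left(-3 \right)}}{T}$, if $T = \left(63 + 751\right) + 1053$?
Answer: $- \frac{18}{1867} \approx -0.0096411$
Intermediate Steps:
$T = 1867$ ($T = 814 + 1053 = 1867$)
$I{\left(J \right)} = 6 J$ ($I{\left(J \right)} = \left(0 + 3\right) 2 J = 3 \cdot 2 J = 6 J$)
$\frac{I{\left(-3 \right)}}{T} = \frac{6 \left(-3\right)}{1867} = \frac{1}{1867} \left(-18\right) = - \frac{18}{1867}$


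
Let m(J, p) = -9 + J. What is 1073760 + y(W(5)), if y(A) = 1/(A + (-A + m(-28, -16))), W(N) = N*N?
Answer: 39729119/37 ≈ 1.0738e+6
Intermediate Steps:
W(N) = N²
y(A) = -1/37 (y(A) = 1/(A + (-A + (-9 - 28))) = 1/(A + (-A - 37)) = 1/(A + (-37 - A)) = 1/(-37) = -1/37)
1073760 + y(W(5)) = 1073760 - 1/37 = 39729119/37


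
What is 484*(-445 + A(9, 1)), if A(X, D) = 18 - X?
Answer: -211024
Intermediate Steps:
484*(-445 + A(9, 1)) = 484*(-445 + (18 - 1*9)) = 484*(-445 + (18 - 9)) = 484*(-445 + 9) = 484*(-436) = -211024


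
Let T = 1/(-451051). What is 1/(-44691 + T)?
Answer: -451051/20157920242 ≈ -2.2376e-5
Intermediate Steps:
T = -1/451051 ≈ -2.2170e-6
1/(-44691 + T) = 1/(-44691 - 1/451051) = 1/(-20157920242/451051) = -451051/20157920242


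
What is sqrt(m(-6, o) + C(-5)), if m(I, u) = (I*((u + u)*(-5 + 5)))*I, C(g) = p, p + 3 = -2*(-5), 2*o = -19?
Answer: sqrt(7) ≈ 2.6458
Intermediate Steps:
o = -19/2 (o = (1/2)*(-19) = -19/2 ≈ -9.5000)
p = 7 (p = -3 - 2*(-5) = -3 + 10 = 7)
C(g) = 7
m(I, u) = 0 (m(I, u) = (I*((2*u)*0))*I = (I*0)*I = 0*I = 0)
sqrt(m(-6, o) + C(-5)) = sqrt(0 + 7) = sqrt(7)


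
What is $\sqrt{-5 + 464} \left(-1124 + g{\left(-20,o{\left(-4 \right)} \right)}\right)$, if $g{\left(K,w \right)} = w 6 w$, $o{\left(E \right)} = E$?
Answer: $- 3084 \sqrt{51} \approx -22024.0$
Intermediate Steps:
$g{\left(K,w \right)} = 6 w^{2}$ ($g{\left(K,w \right)} = 6 w w = 6 w^{2}$)
$\sqrt{-5 + 464} \left(-1124 + g{\left(-20,o{\left(-4 \right)} \right)}\right) = \sqrt{-5 + 464} \left(-1124 + 6 \left(-4\right)^{2}\right) = \sqrt{459} \left(-1124 + 6 \cdot 16\right) = 3 \sqrt{51} \left(-1124 + 96\right) = 3 \sqrt{51} \left(-1028\right) = - 3084 \sqrt{51}$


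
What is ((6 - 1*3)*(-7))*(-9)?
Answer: 189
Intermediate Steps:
((6 - 1*3)*(-7))*(-9) = ((6 - 3)*(-7))*(-9) = (3*(-7))*(-9) = -21*(-9) = 189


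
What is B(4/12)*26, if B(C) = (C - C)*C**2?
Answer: 0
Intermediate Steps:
B(C) = 0 (B(C) = 0*C**2 = 0)
B(4/12)*26 = 0*26 = 0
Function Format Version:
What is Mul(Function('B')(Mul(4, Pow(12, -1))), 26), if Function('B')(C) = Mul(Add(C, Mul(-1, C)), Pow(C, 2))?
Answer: 0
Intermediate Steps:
Function('B')(C) = 0 (Function('B')(C) = Mul(0, Pow(C, 2)) = 0)
Mul(Function('B')(Mul(4, Pow(12, -1))), 26) = Mul(0, 26) = 0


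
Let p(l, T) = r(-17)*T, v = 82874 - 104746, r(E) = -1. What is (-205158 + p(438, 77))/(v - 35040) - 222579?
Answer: -12667210813/56912 ≈ -2.2258e+5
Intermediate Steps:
v = -21872
p(l, T) = -T
(-205158 + p(438, 77))/(v - 35040) - 222579 = (-205158 - 1*77)/(-21872 - 35040) - 222579 = (-205158 - 77)/(-56912) - 222579 = -205235*(-1/56912) - 222579 = 205235/56912 - 222579 = -12667210813/56912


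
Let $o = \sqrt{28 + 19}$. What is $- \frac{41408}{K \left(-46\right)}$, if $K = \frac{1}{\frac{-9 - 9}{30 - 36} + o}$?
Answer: $\frac{62112}{23} + \frac{20704 \sqrt{47}}{23} \approx 8871.8$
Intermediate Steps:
$o = \sqrt{47} \approx 6.8557$
$K = \frac{1}{3 + \sqrt{47}}$ ($K = \frac{1}{\frac{-9 - 9}{30 - 36} + \sqrt{47}} = \frac{1}{- \frac{18}{-6} + \sqrt{47}} = \frac{1}{\left(-18\right) \left(- \frac{1}{6}\right) + \sqrt{47}} = \frac{1}{3 + \sqrt{47}} \approx 0.10146$)
$- \frac{41408}{K \left(-46\right)} = - \frac{41408}{\left(- \frac{3}{38} + \frac{\sqrt{47}}{38}\right) \left(-46\right)} = - \frac{41408}{\frac{69}{19} - \frac{23 \sqrt{47}}{19}}$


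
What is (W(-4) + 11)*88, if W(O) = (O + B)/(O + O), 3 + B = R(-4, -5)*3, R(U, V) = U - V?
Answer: 1012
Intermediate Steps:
B = 0 (B = -3 + (-4 - 1*(-5))*3 = -3 + (-4 + 5)*3 = -3 + 1*3 = -3 + 3 = 0)
W(O) = ½ (W(O) = (O + 0)/(O + O) = O/((2*O)) = O*(1/(2*O)) = ½)
(W(-4) + 11)*88 = (½ + 11)*88 = (23/2)*88 = 1012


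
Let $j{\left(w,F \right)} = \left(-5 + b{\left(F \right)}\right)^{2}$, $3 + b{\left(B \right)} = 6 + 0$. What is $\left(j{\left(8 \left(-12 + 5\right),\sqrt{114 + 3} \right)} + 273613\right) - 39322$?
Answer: $234295$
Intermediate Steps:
$b{\left(B \right)} = 3$ ($b{\left(B \right)} = -3 + \left(6 + 0\right) = -3 + 6 = 3$)
$j{\left(w,F \right)} = 4$ ($j{\left(w,F \right)} = \left(-5 + 3\right)^{2} = \left(-2\right)^{2} = 4$)
$\left(j{\left(8 \left(-12 + 5\right),\sqrt{114 + 3} \right)} + 273613\right) - 39322 = \left(4 + 273613\right) - 39322 = 273617 - 39322 = 234295$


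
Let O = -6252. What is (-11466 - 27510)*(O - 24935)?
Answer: 1215544512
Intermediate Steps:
(-11466 - 27510)*(O - 24935) = (-11466 - 27510)*(-6252 - 24935) = -38976*(-31187) = 1215544512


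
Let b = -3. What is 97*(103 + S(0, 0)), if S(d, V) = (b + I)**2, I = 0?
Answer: 10864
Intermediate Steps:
S(d, V) = 9 (S(d, V) = (-3 + 0)**2 = (-3)**2 = 9)
97*(103 + S(0, 0)) = 97*(103 + 9) = 97*112 = 10864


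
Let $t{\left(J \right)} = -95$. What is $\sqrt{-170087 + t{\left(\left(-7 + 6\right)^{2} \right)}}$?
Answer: $i \sqrt{170182} \approx 412.53 i$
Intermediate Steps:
$\sqrt{-170087 + t{\left(\left(-7 + 6\right)^{2} \right)}} = \sqrt{-170087 - 95} = \sqrt{-170182} = i \sqrt{170182}$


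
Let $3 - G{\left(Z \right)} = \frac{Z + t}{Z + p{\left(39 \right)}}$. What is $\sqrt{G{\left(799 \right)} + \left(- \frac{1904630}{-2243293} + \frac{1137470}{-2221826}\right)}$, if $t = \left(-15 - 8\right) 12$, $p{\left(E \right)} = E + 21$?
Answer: $\frac{\sqrt{73979799836516995384886385849}}{164670521787787} \approx 1.6517$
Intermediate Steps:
$p{\left(E \right)} = 21 + E$
$t = -276$ ($t = \left(-23\right) 12 = -276$)
$G{\left(Z \right)} = 3 - \frac{-276 + Z}{60 + Z}$ ($G{\left(Z \right)} = 3 - \frac{Z - 276}{Z + \left(21 + 39\right)} = 3 - \frac{-276 + Z}{Z + 60} = 3 - \frac{-276 + Z}{60 + Z}$)
$\sqrt{G{\left(799 \right)} + \left(- \frac{1904630}{-2243293} + \frac{1137470}{-2221826}\right)} = \sqrt{\frac{2 \left(228 + 799\right)}{60 + 799} + \left(- \frac{1904630}{-2243293} + \frac{1137470}{-2221826}\right)} = \sqrt{2 \cdot \frac{1}{859} \cdot 1027 + \left(\left(-1904630\right) \left(- \frac{1}{2243293}\right) + 1137470 \left(- \frac{1}{2221826}\right)\right)} = \sqrt{2 \cdot \frac{1}{859} \cdot 1027 + \left(\frac{146510}{172561} - \frac{568735}{1110913}\right)} = \sqrt{\frac{2054}{859} + \frac{64618383295}{191700258193}} = \sqrt{\frac{449259521578827}{164670521787787}} = \frac{\sqrt{73979799836516995384886385849}}{164670521787787}$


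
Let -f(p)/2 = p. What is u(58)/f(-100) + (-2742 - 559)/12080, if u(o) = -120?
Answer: -10549/12080 ≈ -0.87326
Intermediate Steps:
f(p) = -2*p
u(58)/f(-100) + (-2742 - 559)/12080 = -120/((-2*(-100))) + (-2742 - 559)/12080 = -120/200 - 3301*1/12080 = -120*1/200 - 3301/12080 = -⅗ - 3301/12080 = -10549/12080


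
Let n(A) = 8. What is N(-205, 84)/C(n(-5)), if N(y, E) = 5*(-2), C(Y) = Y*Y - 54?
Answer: -1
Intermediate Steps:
C(Y) = -54 + Y**2 (C(Y) = Y**2 - 54 = -54 + Y**2)
N(y, E) = -10
N(-205, 84)/C(n(-5)) = -10/(-54 + 8**2) = -10/(-54 + 64) = -10/10 = -10*1/10 = -1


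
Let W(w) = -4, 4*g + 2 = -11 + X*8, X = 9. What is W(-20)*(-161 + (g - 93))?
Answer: 957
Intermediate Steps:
g = 59/4 (g = -½ + (-11 + 9*8)/4 = -½ + (-11 + 72)/4 = -½ + (¼)*61 = -½ + 61/4 = 59/4 ≈ 14.750)
W(-20)*(-161 + (g - 93)) = -4*(-161 + (59/4 - 93)) = -4*(-161 - 313/4) = -4*(-957/4) = 957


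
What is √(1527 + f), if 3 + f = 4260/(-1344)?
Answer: √1192331/28 ≈ 38.998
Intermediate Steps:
f = -691/112 (f = -3 + 4260/(-1344) = -3 + 4260*(-1/1344) = -3 - 355/112 = -691/112 ≈ -6.1696)
√(1527 + f) = √(1527 - 691/112) = √(170333/112) = √1192331/28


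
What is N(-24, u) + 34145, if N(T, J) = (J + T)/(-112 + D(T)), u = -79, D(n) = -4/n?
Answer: 22911913/671 ≈ 34146.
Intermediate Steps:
N(T, J) = (J + T)/(-112 - 4/T)
N(-24, u) + 34145 = -1*(-24)*(-79 - 24)/(4 + 112*(-24)) + 34145 = -1*(-24)*(-103)/(4 - 2688) + 34145 = -1*(-24)*(-103)/(-2684) + 34145 = -1*(-24)*(-1/2684)*(-103) + 34145 = 618/671 + 34145 = 22911913/671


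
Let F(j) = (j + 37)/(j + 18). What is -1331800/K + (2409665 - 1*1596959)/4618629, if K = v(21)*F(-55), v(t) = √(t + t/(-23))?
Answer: 270902/1539543 - 12319150*√10626/2079 ≈ -6.1082e+5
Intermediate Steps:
v(t) = √506*√t/23 (v(t) = √(t + t*(-1/23)) = √(t - t/23) = √(22*t/23) = √506*√t/23)
F(j) = (37 + j)/(18 + j)
K = 18*√10626/851 (K = (√506*√21/23)*((37 - 55)/(18 - 55)) = (√10626/23)*(-18/(-37)) = (√10626/23)*(-1/37*(-18)) = (√10626/23)*(18/37) = 18*√10626/851 ≈ 2.1804)
-1331800/K + (2409665 - 1*1596959)/4618629 = -1331800*37*√10626/8316 + (2409665 - 1*1596959)/4618629 = -12319150*√10626/2079 + (2409665 - 1596959)*(1/4618629) = -12319150*√10626/2079 + 812706*(1/4618629) = -12319150*√10626/2079 + 270902/1539543 = 270902/1539543 - 12319150*√10626/2079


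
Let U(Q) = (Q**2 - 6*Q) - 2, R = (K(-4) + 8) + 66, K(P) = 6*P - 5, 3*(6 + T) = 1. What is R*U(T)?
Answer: 2885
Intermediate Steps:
T = -17/3 (T = -6 + (1/3)*1 = -6 + 1/3 = -17/3 ≈ -5.6667)
K(P) = -5 + 6*P
R = 45 (R = ((-5 + 6*(-4)) + 8) + 66 = ((-5 - 24) + 8) + 66 = (-29 + 8) + 66 = -21 + 66 = 45)
U(Q) = -2 + Q**2 - 6*Q
R*U(T) = 45*(-2 + (-17/3)**2 - 6*(-17/3)) = 45*(-2 + 289/9 + 34) = 45*(577/9) = 2885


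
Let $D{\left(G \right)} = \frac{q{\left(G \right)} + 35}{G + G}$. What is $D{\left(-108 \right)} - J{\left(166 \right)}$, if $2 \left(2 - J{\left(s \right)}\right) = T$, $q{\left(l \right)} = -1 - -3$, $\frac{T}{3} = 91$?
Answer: $\frac{29015}{216} \approx 134.33$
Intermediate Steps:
$T = 273$ ($T = 3 \cdot 91 = 273$)
$q{\left(l \right)} = 2$ ($q{\left(l \right)} = -1 + 3 = 2$)
$J{\left(s \right)} = - \frac{269}{2}$ ($J{\left(s \right)} = 2 - \frac{273}{2} = - \frac{269}{2}$)
$D{\left(G \right)} = \frac{37}{2 G}$ ($D{\left(G \right)} = \frac{2 + 35}{G + G} = \frac{37}{2 G}$)
$D{\left(-108 \right)} - J{\left(166 \right)} = \frac{37}{2 \left(-108\right)} - - \frac{269}{2} = \frac{37}{2} \left(- \frac{1}{108}\right) + \frac{269}{2} = - \frac{37}{216} + \frac{269}{2} = \frac{29015}{216}$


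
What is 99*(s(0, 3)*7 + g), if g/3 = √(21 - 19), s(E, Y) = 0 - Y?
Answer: -2079 + 297*√2 ≈ -1659.0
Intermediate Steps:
s(E, Y) = -Y
g = 3*√2 (g = 3*√(21 - 19) = 3*√2 ≈ 4.2426)
99*(s(0, 3)*7 + g) = 99*(-1*3*7 + 3*√2) = 99*(-3*7 + 3*√2) = 99*(-21 + 3*√2) = -2079 + 297*√2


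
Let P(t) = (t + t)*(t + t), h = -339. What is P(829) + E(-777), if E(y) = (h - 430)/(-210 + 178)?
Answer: 87967617/32 ≈ 2.7490e+6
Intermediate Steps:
E(y) = 769/32 (E(y) = (-339 - 430)/(-210 + 178) = -769/(-32) = -769*(-1/32) = 769/32)
P(t) = 4*t² (P(t) = (2*t)*(2*t) = 4*t²)
P(829) + E(-777) = 4*829² + 769/32 = 4*687241 + 769/32 = 2748964 + 769/32 = 87967617/32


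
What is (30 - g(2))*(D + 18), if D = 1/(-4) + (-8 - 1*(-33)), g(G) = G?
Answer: 1197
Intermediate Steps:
D = 99/4 (D = -¼ + (-8 + 33) = -¼ + 25 = 99/4 ≈ 24.750)
(30 - g(2))*(D + 18) = (30 - 1*2)*(99/4 + 18) = (30 - 2)*(171/4) = 28*(171/4) = 1197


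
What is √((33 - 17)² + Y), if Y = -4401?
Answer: I*√4145 ≈ 64.382*I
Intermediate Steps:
√((33 - 17)² + Y) = √((33 - 17)² - 4401) = √(16² - 4401) = √(256 - 4401) = √(-4145) = I*√4145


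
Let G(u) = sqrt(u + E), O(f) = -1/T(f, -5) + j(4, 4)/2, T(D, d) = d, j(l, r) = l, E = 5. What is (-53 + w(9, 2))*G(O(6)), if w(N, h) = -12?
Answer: -78*sqrt(5) ≈ -174.41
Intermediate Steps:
O(f) = 11/5 (O(f) = -1/(-5) + 4/2 = -1*(-1/5) + 4*(1/2) = 1/5 + 2 = 11/5)
G(u) = sqrt(5 + u) (G(u) = sqrt(u + 5) = sqrt(5 + u))
(-53 + w(9, 2))*G(O(6)) = (-53 - 12)*sqrt(5 + 11/5) = -78*sqrt(5)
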